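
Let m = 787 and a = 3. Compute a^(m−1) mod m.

1

3^1 ≡ 3 (mod 787)
3^2 ≡ 3^2 = 9 ≡ 9 (mod 787)
3^4 ≡ 9^2 = 81 ≡ 81 (mod 787)
3^8 ≡ 81^2 = 6561 ≡ 265 (mod 787)
3^16 ≡ 265^2 = 70225 ≡ 182 (mod 787)
3^32 ≡ 182^2 = 33124 ≡ 70 (mod 787)
3^64 ≡ 70^2 = 4900 ≡ 178 (mod 787)
3^128 ≡ 178^2 = 31684 ≡ 204 (mod 787)
3^256 ≡ 204^2 = 41616 ≡ 692 (mod 787)
3^512 ≡ 692^2 = 478864 ≡ 368 (mod 787)
786 = 512 + 256 + 16 + 2 in binary powers of 2.
So 3^786 ≡ 368 · 692 · 182 · 9 ≡ 1 (mod 787).
Since the result is 1, base 3 gives no evidence that 787 is composite.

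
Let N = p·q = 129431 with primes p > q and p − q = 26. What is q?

Since p = q + 26, we have 129431 = q(q + 26), so q² + 26q − 129431 = 0.
Discriminant: 26² + 4·129431 = 676 + 517724 = 518400; √518400 = 720.
q = (−26 + 720)/2 = 347, and p = q + 26 = 373.
Check: 347 · 373 = 129431.

347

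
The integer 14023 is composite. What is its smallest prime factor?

37

14023 is odd.
Digit sum 10, not divisible by 3.
Ends in 3: not divisible by 5.
7: 14023 = 7·2003 + 2
11: 14023 = 11·1274 + 9
13: 14023 = 13·1078 + 9
17: 14023 = 17·824 + 15
19: 14023 = 19·738 + 1
23: 14023 = 23·609 + 16
29: 14023 = 29·483 + 16
31: 14023 = 31·452 + 11
37: 14023 = 37·379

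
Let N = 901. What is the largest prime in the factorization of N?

53

901 = 17 · 53
53 is prime.
So 901 = 17 · 53; the largest prime factor is 53.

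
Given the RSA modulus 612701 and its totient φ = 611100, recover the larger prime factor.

971

φ(n) = (p−1)(q−1) = n − (p+q) + 1, so p + q = 612701 − 611100 + 1 = 1602.
p and q are the roots of t² − 1602t + 612701 = 0.
Discriminant: 1602² − 4·612701 = 2566404 − 2450804 = 115600; √115600 = 340.
q = (1602 − 340)/2 = 631, p = (1602 + 340)/2 = 971.
Check: 631 · 971 = 612701.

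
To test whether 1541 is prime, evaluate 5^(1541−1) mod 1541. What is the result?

5^1 ≡ 5 (mod 1541)
5^2 ≡ 5^2 = 25 ≡ 25 (mod 1541)
5^4 ≡ 25^2 = 625 ≡ 625 (mod 1541)
5^8 ≡ 625^2 = 390625 ≡ 752 (mod 1541)
5^16 ≡ 752^2 = 565504 ≡ 1498 (mod 1541)
5^32 ≡ 1498^2 = 2244004 ≡ 308 (mod 1541)
5^64 ≡ 308^2 = 94864 ≡ 863 (mod 1541)
5^128 ≡ 863^2 = 744769 ≡ 466 (mod 1541)
5^256 ≡ 466^2 = 217156 ≡ 1416 (mod 1541)
5^512 ≡ 1416^2 = 2005056 ≡ 215 (mod 1541)
5^1024 ≡ 215^2 = 46225 ≡ 1536 (mod 1541)
1540 = 1024 + 512 + 4 in binary powers of 2.
So 5^1540 ≡ 1536 · 215 · 625 ≡ 1 (mod 1541).
Since the result is 1, base 5 gives no evidence that 1541 is composite.

1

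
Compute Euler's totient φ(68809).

Factor: 68809 = 13 · 67 · 79.
φ(68809) = (13−1) · (67−1) · (79−1) = 12 · 66 · 78 = 61776.

61776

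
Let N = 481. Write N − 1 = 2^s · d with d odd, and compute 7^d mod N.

174

481 − 1 = 480 = 2^5 · 15, so d = 15.
7^1 ≡ 7 (mod 481)
7^2 ≡ 7^2 = 49 ≡ 49 (mod 481)
7^4 ≡ 49^2 = 2401 ≡ 477 (mod 481)
7^8 ≡ 477^2 = 227529 ≡ 16 (mod 481)
15 = 8 + 4 + 2 + 1 in binary powers of 2.
So 7^15 ≡ 16 · 477 · 49 · 7 ≡ 174 (mod 481).
Squaring chain: 174 → 454 → 248 → 417 → 248; never reaches −1, so base 7 is a Miller–Rabin witness that 481 is composite.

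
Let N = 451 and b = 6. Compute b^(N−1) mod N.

6^1 ≡ 6 (mod 451)
6^2 ≡ 6^2 = 36 ≡ 36 (mod 451)
6^4 ≡ 36^2 = 1296 ≡ 394 (mod 451)
6^8 ≡ 394^2 = 155236 ≡ 92 (mod 451)
6^16 ≡ 92^2 = 8464 ≡ 346 (mod 451)
6^32 ≡ 346^2 = 119716 ≡ 201 (mod 451)
6^64 ≡ 201^2 = 40401 ≡ 262 (mod 451)
6^128 ≡ 262^2 = 68644 ≡ 92 (mod 451)
6^256 ≡ 92^2 = 8464 ≡ 346 (mod 451)
450 = 256 + 128 + 64 + 2 in binary powers of 2.
So 6^450 ≡ 346 · 92 · 262 · 36 ≡ 155 (mod 451).
Since 155 ≠ 1, base 6 is a Fermat witness: 451 is composite.

155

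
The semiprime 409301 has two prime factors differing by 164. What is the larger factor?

Since p = q + 164, we have 409301 = q(q + 164), so q² + 164q − 409301 = 0.
Discriminant: 164² + 4·409301 = 26896 + 1637204 = 1664100; √1664100 = 1290.
q = (−164 + 1290)/2 = 563, and p = q + 164 = 727.
Check: 563 · 727 = 409301.

727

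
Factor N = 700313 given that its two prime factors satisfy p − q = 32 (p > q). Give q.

Since p = q + 32, we have 700313 = q(q + 32), so q² + 32q − 700313 = 0.
Discriminant: 32² + 4·700313 = 1024 + 2801252 = 2802276; √2802276 = 1674.
q = (−32 + 1674)/2 = 821, and p = q + 32 = 853.
Check: 821 · 853 = 700313.

821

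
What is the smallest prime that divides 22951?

59

22951 is odd.
Digit sum 19, not divisible by 3.
Ends in 1: not divisible by 5.
7: 22951 = 7·3278 + 5
11: 22951 = 11·2086 + 5
13: 22951 = 13·1765 + 6
17: 22951 = 17·1350 + 1
19: 22951 = 19·1207 + 18
23: 22951 = 23·997 + 20
29: 22951 = 29·791 + 12
31: 22951 = 31·740 + 11
37: 22951 = 37·620 + 11
41: 22951 = 41·559 + 32
43: 22951 = 43·533 + 32
47: 22951 = 47·488 + 15
53: 22951 = 53·433 + 2
59: 22951 = 59·389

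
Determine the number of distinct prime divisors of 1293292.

6

1293292 = 2^2 · 323323
323323 = 7 · 46189
46189 = 11 · 4199
4199 = 13 · 323
323 = 17 · 19
1293292 = 2^2 · 7 · 11 · 13 · 17 · 19, which has 6 distinct prime factors.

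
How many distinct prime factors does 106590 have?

6

106590 = 2 · 53295
53295 = 3 · 17765
17765 = 5 · 3553
3553 = 11 · 323
323 = 17 · 19
106590 = 2 · 3 · 5 · 11 · 17 · 19, which has 6 distinct prime factors.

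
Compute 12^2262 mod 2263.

593

12^1 ≡ 12 (mod 2263)
12^2 ≡ 12^2 = 144 ≡ 144 (mod 2263)
12^4 ≡ 144^2 = 20736 ≡ 369 (mod 2263)
12^8 ≡ 369^2 = 136161 ≡ 381 (mod 2263)
12^16 ≡ 381^2 = 145161 ≡ 329 (mod 2263)
12^32 ≡ 329^2 = 108241 ≡ 1880 (mod 2263)
12^64 ≡ 1880^2 = 3534400 ≡ 1857 (mod 2263)
12^128 ≡ 1857^2 = 3448449 ≡ 1900 (mod 2263)
12^256 ≡ 1900^2 = 3610000 ≡ 515 (mod 2263)
12^512 ≡ 515^2 = 265225 ≡ 454 (mod 2263)
12^1024 ≡ 454^2 = 206116 ≡ 183 (mod 2263)
12^2048 ≡ 183^2 = 33489 ≡ 1807 (mod 2263)
2262 = 2048 + 128 + 64 + 16 + 4 + 2 in binary powers of 2.
So 12^2262 ≡ 1807 · 1900 · 1857 · 329 · 369 · 144 ≡ 593 (mod 2263).
Since 593 ≠ 1, base 12 is a Fermat witness: 2263 is composite.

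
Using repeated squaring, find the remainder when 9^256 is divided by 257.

1

9^1 ≡ 9 (mod 257)
9^2 ≡ 9^2 = 81 ≡ 81 (mod 257)
9^4 ≡ 81^2 = 6561 ≡ 136 (mod 257)
9^8 ≡ 136^2 = 18496 ≡ 249 (mod 257)
9^16 ≡ 249^2 = 62001 ≡ 64 (mod 257)
9^32 ≡ 64^2 = 4096 ≡ 241 (mod 257)
9^64 ≡ 241^2 = 58081 ≡ 256 (mod 257)
9^128 ≡ 256^2 = 65536 ≡ 1 (mod 257)
9^256 ≡ 1^2 = 1 ≡ 1 (mod 257)
256 = 256 in binary powers of 2.
So 9^256 ≡ 1 ≡ 1 (mod 257).
Since the result is 1, base 9 gives no evidence that 257 is composite.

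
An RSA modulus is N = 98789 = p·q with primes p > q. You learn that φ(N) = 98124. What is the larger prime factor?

443

φ(n) = (p−1)(q−1) = n − (p+q) + 1, so p + q = 98789 − 98124 + 1 = 666.
p and q are the roots of t² − 666t + 98789 = 0.
Discriminant: 666² − 4·98789 = 443556 − 395156 = 48400; √48400 = 220.
q = (666 − 220)/2 = 223, p = (666 + 220)/2 = 443.
Check: 223 · 443 = 98789.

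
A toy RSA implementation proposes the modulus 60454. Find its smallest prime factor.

2

60454 is even: 2 divides it.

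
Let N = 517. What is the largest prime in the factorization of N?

517 = 11 · 47
47 is prime.
So 517 = 11 · 47; the largest prime factor is 47.

47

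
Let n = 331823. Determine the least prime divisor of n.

331823 is odd.
Digit sum 20, not divisible by 3.
Ends in 3: not divisible by 5.
7: 331823 = 7·47403 + 2
11: 331823 = 11·30165 + 8
13: 331823 = 13·25524 + 11
17: 331823 = 17·19519

17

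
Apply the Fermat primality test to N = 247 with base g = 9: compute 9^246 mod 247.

9^1 ≡ 9 (mod 247)
9^2 ≡ 9^2 = 81 ≡ 81 (mod 247)
9^4 ≡ 81^2 = 6561 ≡ 139 (mod 247)
9^8 ≡ 139^2 = 19321 ≡ 55 (mod 247)
9^16 ≡ 55^2 = 3025 ≡ 61 (mod 247)
9^32 ≡ 61^2 = 3721 ≡ 16 (mod 247)
9^64 ≡ 16^2 = 256 ≡ 9 (mod 247)
9^128 ≡ 9^2 = 81 ≡ 81 (mod 247)
246 = 128 + 64 + 32 + 16 + 4 + 2 in binary powers of 2.
So 9^246 ≡ 81 · 9 · 16 · 61 · 139 · 81 ≡ 235 (mod 247).
Since 235 ≠ 1, base 9 is a Fermat witness: 247 is composite.

235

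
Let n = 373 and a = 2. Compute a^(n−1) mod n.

2^1 ≡ 2 (mod 373)
2^2 ≡ 2^2 = 4 ≡ 4 (mod 373)
2^4 ≡ 4^2 = 16 ≡ 16 (mod 373)
2^8 ≡ 16^2 = 256 ≡ 256 (mod 373)
2^16 ≡ 256^2 = 65536 ≡ 261 (mod 373)
2^32 ≡ 261^2 = 68121 ≡ 235 (mod 373)
2^64 ≡ 235^2 = 55225 ≡ 21 (mod 373)
2^128 ≡ 21^2 = 441 ≡ 68 (mod 373)
2^256 ≡ 68^2 = 4624 ≡ 148 (mod 373)
372 = 256 + 64 + 32 + 16 + 4 in binary powers of 2.
So 2^372 ≡ 148 · 21 · 235 · 261 · 16 ≡ 1 (mod 373).
Since the result is 1, base 2 gives no evidence that 373 is composite.

1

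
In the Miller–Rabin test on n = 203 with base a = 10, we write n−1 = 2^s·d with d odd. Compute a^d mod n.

131

203 − 1 = 202 = 2^1 · 101, so d = 101.
10^1 ≡ 10 (mod 203)
10^2 ≡ 10^2 = 100 ≡ 100 (mod 203)
10^4 ≡ 100^2 = 10000 ≡ 53 (mod 203)
10^8 ≡ 53^2 = 2809 ≡ 170 (mod 203)
10^16 ≡ 170^2 = 28900 ≡ 74 (mod 203)
10^32 ≡ 74^2 = 5476 ≡ 198 (mod 203)
10^64 ≡ 198^2 = 39204 ≡ 25 (mod 203)
101 = 64 + 32 + 4 + 1 in binary powers of 2.
So 10^101 ≡ 25 · 198 · 53 · 10 ≡ 131 (mod 203).
Squaring chain: 131; never reaches −1, so base 10 is a Miller–Rabin witness that 203 is composite.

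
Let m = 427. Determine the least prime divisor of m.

427 is odd.
Digit sum 13, not divisible by 3.
Ends in 7: not divisible by 5.
7: 427 = 7·61

7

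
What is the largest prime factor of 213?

71

213 = 3 · 71
71 is prime.
So 213 = 3 · 71; the largest prime factor is 71.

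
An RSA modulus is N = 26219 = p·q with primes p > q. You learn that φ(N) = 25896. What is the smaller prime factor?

φ(n) = (p−1)(q−1) = n − (p+q) + 1, so p + q = 26219 − 25896 + 1 = 324.
p and q are the roots of t² − 324t + 26219 = 0.
Discriminant: 324² − 4·26219 = 104976 − 104876 = 100; √100 = 10.
q = (324 − 10)/2 = 157, p = (324 + 10)/2 = 167.
Check: 157 · 167 = 26219.

157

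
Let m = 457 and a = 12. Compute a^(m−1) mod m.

12^1 ≡ 12 (mod 457)
12^2 ≡ 12^2 = 144 ≡ 144 (mod 457)
12^4 ≡ 144^2 = 20736 ≡ 171 (mod 457)
12^8 ≡ 171^2 = 29241 ≡ 450 (mod 457)
12^16 ≡ 450^2 = 202500 ≡ 49 (mod 457)
12^32 ≡ 49^2 = 2401 ≡ 116 (mod 457)
12^64 ≡ 116^2 = 13456 ≡ 203 (mod 457)
12^128 ≡ 203^2 = 41209 ≡ 79 (mod 457)
12^256 ≡ 79^2 = 6241 ≡ 300 (mod 457)
456 = 256 + 128 + 64 + 8 in binary powers of 2.
So 12^456 ≡ 300 · 79 · 203 · 450 ≡ 1 (mod 457).
Since the result is 1, base 12 gives no evidence that 457 is composite.

1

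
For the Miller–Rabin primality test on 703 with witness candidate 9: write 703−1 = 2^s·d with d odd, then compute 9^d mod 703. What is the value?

703 − 1 = 702 = 2^1 · 351, so d = 351.
9^1 ≡ 9 (mod 703)
9^2 ≡ 9^2 = 81 ≡ 81 (mod 703)
9^4 ≡ 81^2 = 6561 ≡ 234 (mod 703)
9^8 ≡ 234^2 = 54756 ≡ 625 (mod 703)
9^16 ≡ 625^2 = 390625 ≡ 460 (mod 703)
9^32 ≡ 460^2 = 211600 ≡ 700 (mod 703)
9^64 ≡ 700^2 = 490000 ≡ 9 (mod 703)
9^128 ≡ 9^2 = 81 ≡ 81 (mod 703)
9^256 ≡ 81^2 = 6561 ≡ 234 (mod 703)
351 = 256 + 64 + 16 + 8 + 4 + 2 + 1 in binary powers of 2.
So 9^351 ≡ 234 · 9 · 460 · 625 · 234 · 81 · 9 ≡ 1 (mod 703).
Since 9^d ≡ 1 (mod 703), base 9 does not prove 703 composite.

1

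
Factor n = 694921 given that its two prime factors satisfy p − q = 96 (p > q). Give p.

Since p = q + 96, we have 694921 = q(q + 96), so q² + 96q − 694921 = 0.
Discriminant: 96² + 4·694921 = 9216 + 2779684 = 2788900; √2788900 = 1670.
q = (−96 + 1670)/2 = 787, and p = q + 96 = 883.
Check: 787 · 883 = 694921.

883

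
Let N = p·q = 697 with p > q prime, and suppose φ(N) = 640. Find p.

41

φ(n) = (p−1)(q−1) = n − (p+q) + 1, so p + q = 697 − 640 + 1 = 58.
p and q are the roots of t² − 58t + 697 = 0.
Discriminant: 58² − 4·697 = 3364 − 2788 = 576; √576 = 24.
q = (58 − 24)/2 = 17, p = (58 + 24)/2 = 41.
Check: 17 · 41 = 697.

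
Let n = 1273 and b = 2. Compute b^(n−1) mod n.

1246

2^1 ≡ 2 (mod 1273)
2^2 ≡ 2^2 = 4 ≡ 4 (mod 1273)
2^4 ≡ 4^2 = 16 ≡ 16 (mod 1273)
2^8 ≡ 16^2 = 256 ≡ 256 (mod 1273)
2^16 ≡ 256^2 = 65536 ≡ 613 (mod 1273)
2^32 ≡ 613^2 = 375769 ≡ 234 (mod 1273)
2^64 ≡ 234^2 = 54756 ≡ 17 (mod 1273)
2^128 ≡ 17^2 = 289 ≡ 289 (mod 1273)
2^256 ≡ 289^2 = 83521 ≡ 776 (mod 1273)
2^512 ≡ 776^2 = 602176 ≡ 47 (mod 1273)
2^1024 ≡ 47^2 = 2209 ≡ 936 (mod 1273)
1272 = 1024 + 128 + 64 + 32 + 16 + 8 in binary powers of 2.
So 2^1272 ≡ 936 · 289 · 17 · 234 · 613 · 256 ≡ 1246 (mod 1273).
Since 1246 ≠ 1, base 2 is a Fermat witness: 1273 is composite.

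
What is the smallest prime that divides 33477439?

89

33477439 is odd.
Digit sum 40, not divisible by 3.
Ends in 9: not divisible by 5.
7: 33477439 = 7·4782491 + 2
11: 33477439 = 11·3043403 + 6
13: 33477439 = 13·2575187 + 8
17: 33477439 = 17·1969261 + 2
19: 33477439 = 19·1761970 + 9
23: 33477439 = 23·1455540 + 19
29: 33477439 = 29·1154394 + 13
31: 33477439 = 31·1079917 + 12
37: 33477439 = 37·904795 + 24
41: 33477439 = 41·816522 + 37
43: 33477439 = 43·778545 + 4
47: 33477439 = 47·712285 + 44
53: 33477439 = 53·631649 + 42
59: 33477439 = 59·567414 + 13
61: 33477439 = 61·548810 + 29
67: 33477439 = 67·499663 + 18
71: 33477439 = 71·471513 + 16
73: 33477439 = 73·458595 + 4
79: 33477439 = 79·423765 + 4
83: 33477439 = 83·403342 + 53
89: 33477439 = 89·376151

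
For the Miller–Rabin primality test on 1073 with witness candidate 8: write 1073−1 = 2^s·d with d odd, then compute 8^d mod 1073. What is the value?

177

1073 − 1 = 1072 = 2^4 · 67, so d = 67.
8^1 ≡ 8 (mod 1073)
8^2 ≡ 8^2 = 64 ≡ 64 (mod 1073)
8^4 ≡ 64^2 = 4096 ≡ 877 (mod 1073)
8^8 ≡ 877^2 = 769129 ≡ 861 (mod 1073)
8^16 ≡ 861^2 = 741321 ≡ 951 (mod 1073)
8^32 ≡ 951^2 = 904401 ≡ 935 (mod 1073)
8^64 ≡ 935^2 = 874225 ≡ 803 (mod 1073)
67 = 64 + 2 + 1 in binary powers of 2.
So 8^67 ≡ 803 · 64 · 8 ≡ 177 (mod 1073).
Squaring chain: 177 → 212 → 951 → 935; never reaches −1, so base 8 is a Miller–Rabin witness that 1073 is composite.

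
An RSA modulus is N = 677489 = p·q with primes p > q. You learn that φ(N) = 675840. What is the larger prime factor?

881

φ(n) = (p−1)(q−1) = n − (p+q) + 1, so p + q = 677489 − 675840 + 1 = 1650.
p and q are the roots of t² − 1650t + 677489 = 0.
Discriminant: 1650² − 4·677489 = 2722500 − 2709956 = 12544; √12544 = 112.
q = (1650 − 112)/2 = 769, p = (1650 + 112)/2 = 881.
Check: 769 · 881 = 677489.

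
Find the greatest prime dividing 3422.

3422 = 2 · 1711
1711 = 29 · 59
59 is prime.
So 3422 = 2 · 29 · 59; the largest prime factor is 59.

59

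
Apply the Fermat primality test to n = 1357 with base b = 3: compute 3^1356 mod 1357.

3^1 ≡ 3 (mod 1357)
3^2 ≡ 3^2 = 9 ≡ 9 (mod 1357)
3^4 ≡ 9^2 = 81 ≡ 81 (mod 1357)
3^8 ≡ 81^2 = 6561 ≡ 1133 (mod 1357)
3^16 ≡ 1133^2 = 1283689 ≡ 1324 (mod 1357)
3^32 ≡ 1324^2 = 1752976 ≡ 1089 (mod 1357)
3^64 ≡ 1089^2 = 1185921 ≡ 1260 (mod 1357)
3^128 ≡ 1260^2 = 1587600 ≡ 1267 (mod 1357)
3^256 ≡ 1267^2 = 1605289 ≡ 1315 (mod 1357)
3^512 ≡ 1315^2 = 1729225 ≡ 407 (mod 1357)
3^1024 ≡ 407^2 = 165649 ≡ 95 (mod 1357)
1356 = 1024 + 256 + 64 + 8 + 4 in binary powers of 2.
So 3^1356 ≡ 95 · 1315 · 1260 · 1133 · 81 ≡ 487 (mod 1357).
Since 487 ≠ 1, base 3 is a Fermat witness: 1357 is composite.

487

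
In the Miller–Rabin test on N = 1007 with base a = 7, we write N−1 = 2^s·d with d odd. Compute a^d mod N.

467

1007 − 1 = 1006 = 2^1 · 503, so d = 503.
7^1 ≡ 7 (mod 1007)
7^2 ≡ 7^2 = 49 ≡ 49 (mod 1007)
7^4 ≡ 49^2 = 2401 ≡ 387 (mod 1007)
7^8 ≡ 387^2 = 149769 ≡ 733 (mod 1007)
7^16 ≡ 733^2 = 537289 ≡ 558 (mod 1007)
7^32 ≡ 558^2 = 311364 ≡ 201 (mod 1007)
7^64 ≡ 201^2 = 40401 ≡ 121 (mod 1007)
7^128 ≡ 121^2 = 14641 ≡ 543 (mod 1007)
7^256 ≡ 543^2 = 294849 ≡ 805 (mod 1007)
503 = 256 + 128 + 64 + 32 + 16 + 4 + 2 + 1 in binary powers of 2.
So 7^503 ≡ 805 · 543 · 121 · 201 · 558 · 387 · 49 · 7 ≡ 467 (mod 1007).
Squaring chain: 467; never reaches −1, so base 7 is a Miller–Rabin witness that 1007 is composite.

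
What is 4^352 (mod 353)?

4^1 ≡ 4 (mod 353)
4^2 ≡ 4^2 = 16 ≡ 16 (mod 353)
4^4 ≡ 16^2 = 256 ≡ 256 (mod 353)
4^8 ≡ 256^2 = 65536 ≡ 231 (mod 353)
4^16 ≡ 231^2 = 53361 ≡ 58 (mod 353)
4^32 ≡ 58^2 = 3364 ≡ 187 (mod 353)
4^64 ≡ 187^2 = 34969 ≡ 22 (mod 353)
4^128 ≡ 22^2 = 484 ≡ 131 (mod 353)
4^256 ≡ 131^2 = 17161 ≡ 217 (mod 353)
352 = 256 + 64 + 32 in binary powers of 2.
So 4^352 ≡ 217 · 22 · 187 ≡ 1 (mod 353).
Since the result is 1, base 4 gives no evidence that 353 is composite.

1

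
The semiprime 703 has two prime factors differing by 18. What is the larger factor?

Since p = q + 18, we have 703 = q(q + 18), so q² + 18q − 703 = 0.
Discriminant: 18² + 4·703 = 324 + 2812 = 3136; √3136 = 56.
q = (−18 + 56)/2 = 19, and p = q + 18 = 37.
Check: 19 · 37 = 703.

37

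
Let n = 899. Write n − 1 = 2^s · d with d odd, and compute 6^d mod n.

615

899 − 1 = 898 = 2^1 · 449, so d = 449.
6^1 ≡ 6 (mod 899)
6^2 ≡ 6^2 = 36 ≡ 36 (mod 899)
6^4 ≡ 36^2 = 1296 ≡ 397 (mod 899)
6^8 ≡ 397^2 = 157609 ≡ 284 (mod 899)
6^16 ≡ 284^2 = 80656 ≡ 645 (mod 899)
6^32 ≡ 645^2 = 416025 ≡ 687 (mod 899)
6^64 ≡ 687^2 = 471969 ≡ 893 (mod 899)
6^128 ≡ 893^2 = 797449 ≡ 36 (mod 899)
6^256 ≡ 36^2 = 1296 ≡ 397 (mod 899)
449 = 256 + 128 + 64 + 1 in binary powers of 2.
So 6^449 ≡ 397 · 36 · 893 · 6 ≡ 615 (mod 899).
Squaring chain: 615; never reaches −1, so base 6 is a Miller–Rabin witness that 899 is composite.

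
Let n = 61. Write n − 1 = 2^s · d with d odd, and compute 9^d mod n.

61 − 1 = 60 = 2^2 · 15, so d = 15.
9^1 ≡ 9 (mod 61)
9^2 ≡ 9^2 = 81 ≡ 20 (mod 61)
9^4 ≡ 20^2 = 400 ≡ 34 (mod 61)
9^8 ≡ 34^2 = 1156 ≡ 58 (mod 61)
15 = 8 + 4 + 2 + 1 in binary powers of 2.
So 9^15 ≡ 58 · 34 · 20 · 9 ≡ 1 (mod 61).
Since 9^d ≡ 1 (mod 61), base 9 does not prove 61 composite.

1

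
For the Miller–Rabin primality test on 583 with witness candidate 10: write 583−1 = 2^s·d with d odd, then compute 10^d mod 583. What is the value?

307

583 − 1 = 582 = 2^1 · 291, so d = 291.
10^1 ≡ 10 (mod 583)
10^2 ≡ 10^2 = 100 ≡ 100 (mod 583)
10^4 ≡ 100^2 = 10000 ≡ 89 (mod 583)
10^8 ≡ 89^2 = 7921 ≡ 342 (mod 583)
10^16 ≡ 342^2 = 116964 ≡ 364 (mod 583)
10^32 ≡ 364^2 = 132496 ≡ 155 (mod 583)
10^64 ≡ 155^2 = 24025 ≡ 122 (mod 583)
10^128 ≡ 122^2 = 14884 ≡ 309 (mod 583)
10^256 ≡ 309^2 = 95481 ≡ 452 (mod 583)
291 = 256 + 32 + 2 + 1 in binary powers of 2.
So 10^291 ≡ 452 · 155 · 100 · 10 ≡ 307 (mod 583).
Squaring chain: 307; never reaches −1, so base 10 is a Miller–Rabin witness that 583 is composite.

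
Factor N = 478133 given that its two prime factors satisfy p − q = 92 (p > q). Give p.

Since p = q + 92, we have 478133 = q(q + 92), so q² + 92q − 478133 = 0.
Discriminant: 92² + 4·478133 = 8464 + 1912532 = 1920996; √1920996 = 1386.
q = (−92 + 1386)/2 = 647, and p = q + 92 = 739.
Check: 647 · 739 = 478133.

739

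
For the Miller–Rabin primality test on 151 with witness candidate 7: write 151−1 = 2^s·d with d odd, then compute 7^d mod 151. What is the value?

151 − 1 = 150 = 2^1 · 75, so d = 75.
7^1 ≡ 7 (mod 151)
7^2 ≡ 7^2 = 49 ≡ 49 (mod 151)
7^4 ≡ 49^2 = 2401 ≡ 136 (mod 151)
7^8 ≡ 136^2 = 18496 ≡ 74 (mod 151)
7^16 ≡ 74^2 = 5476 ≡ 40 (mod 151)
7^32 ≡ 40^2 = 1600 ≡ 90 (mod 151)
7^64 ≡ 90^2 = 8100 ≡ 97 (mod 151)
75 = 64 + 8 + 2 + 1 in binary powers of 2.
So 7^75 ≡ 97 · 74 · 49 · 7 ≡ 150 (mod 151).
Since 7^d ≡ 150 (mod 151), base 7 does not prove 151 composite.

150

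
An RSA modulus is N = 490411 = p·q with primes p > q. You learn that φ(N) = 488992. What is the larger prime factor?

827

φ(n) = (p−1)(q−1) = n − (p+q) + 1, so p + q = 490411 − 488992 + 1 = 1420.
p and q are the roots of t² − 1420t + 490411 = 0.
Discriminant: 1420² − 4·490411 = 2016400 − 1961644 = 54756; √54756 = 234.
q = (1420 − 234)/2 = 593, p = (1420 + 234)/2 = 827.
Check: 593 · 827 = 490411.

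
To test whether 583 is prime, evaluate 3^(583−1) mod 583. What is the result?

3^1 ≡ 3 (mod 583)
3^2 ≡ 3^2 = 9 ≡ 9 (mod 583)
3^4 ≡ 9^2 = 81 ≡ 81 (mod 583)
3^8 ≡ 81^2 = 6561 ≡ 148 (mod 583)
3^16 ≡ 148^2 = 21904 ≡ 333 (mod 583)
3^32 ≡ 333^2 = 110889 ≡ 119 (mod 583)
3^64 ≡ 119^2 = 14161 ≡ 169 (mod 583)
3^128 ≡ 169^2 = 28561 ≡ 577 (mod 583)
3^256 ≡ 577^2 = 332929 ≡ 36 (mod 583)
3^512 ≡ 36^2 = 1296 ≡ 130 (mod 583)
582 = 512 + 64 + 4 + 2 in binary powers of 2.
So 3^582 ≡ 130 · 169 · 81 · 9 ≡ 537 (mod 583).
Since 537 ≠ 1, base 3 is a Fermat witness: 583 is composite.

537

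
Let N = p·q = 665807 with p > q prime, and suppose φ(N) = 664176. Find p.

φ(n) = (p−1)(q−1) = n − (p+q) + 1, so p + q = 665807 − 664176 + 1 = 1632.
p and q are the roots of t² − 1632t + 665807 = 0.
Discriminant: 1632² − 4·665807 = 2663424 − 2663228 = 196; √196 = 14.
q = (1632 − 14)/2 = 809, p = (1632 + 14)/2 = 823.
Check: 809 · 823 = 665807.

823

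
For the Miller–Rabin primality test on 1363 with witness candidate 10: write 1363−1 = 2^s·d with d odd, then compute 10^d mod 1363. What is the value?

1363 − 1 = 1362 = 2^1 · 681, so d = 681.
10^1 ≡ 10 (mod 1363)
10^2 ≡ 10^2 = 100 ≡ 100 (mod 1363)
10^4 ≡ 100^2 = 10000 ≡ 459 (mod 1363)
10^8 ≡ 459^2 = 210681 ≡ 779 (mod 1363)
10^16 ≡ 779^2 = 606841 ≡ 306 (mod 1363)
10^32 ≡ 306^2 = 93636 ≡ 952 (mod 1363)
10^64 ≡ 952^2 = 906304 ≡ 1272 (mod 1363)
10^128 ≡ 1272^2 = 1617984 ≡ 103 (mod 1363)
10^256 ≡ 103^2 = 10609 ≡ 1068 (mod 1363)
10^512 ≡ 1068^2 = 1140624 ≡ 1156 (mod 1363)
681 = 512 + 128 + 32 + 8 + 1 in binary powers of 2.
So 10^681 ≡ 1156 · 103 · 952 · 779 · 10 ≡ 1265 (mod 1363).
Squaring chain: 1265; never reaches −1, so base 10 is a Miller–Rabin witness that 1363 is composite.

1265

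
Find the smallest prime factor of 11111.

41

11111 is odd.
Digit sum 5, not divisible by 3.
Ends in 1: not divisible by 5.
7: 11111 = 7·1587 + 2
11: 11111 = 11·1010 + 1
13: 11111 = 13·854 + 9
17: 11111 = 17·653 + 10
19: 11111 = 19·584 + 15
23: 11111 = 23·483 + 2
29: 11111 = 29·383 + 4
31: 11111 = 31·358 + 13
37: 11111 = 37·300 + 11
41: 11111 = 41·271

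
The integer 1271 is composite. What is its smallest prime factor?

31

1271 is odd.
Digit sum 11, not divisible by 3.
Ends in 1: not divisible by 5.
7: 1271 = 7·181 + 4
11: 1271 = 11·115 + 6
13: 1271 = 13·97 + 10
17: 1271 = 17·74 + 13
19: 1271 = 19·66 + 17
23: 1271 = 23·55 + 6
29: 1271 = 29·43 + 24
31: 1271 = 31·41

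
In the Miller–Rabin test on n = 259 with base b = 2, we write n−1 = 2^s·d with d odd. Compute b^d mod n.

29

259 − 1 = 258 = 2^1 · 129, so d = 129.
2^1 ≡ 2 (mod 259)
2^2 ≡ 2^2 = 4 ≡ 4 (mod 259)
2^4 ≡ 4^2 = 16 ≡ 16 (mod 259)
2^8 ≡ 16^2 = 256 ≡ 256 (mod 259)
2^16 ≡ 256^2 = 65536 ≡ 9 (mod 259)
2^32 ≡ 9^2 = 81 ≡ 81 (mod 259)
2^64 ≡ 81^2 = 6561 ≡ 86 (mod 259)
2^128 ≡ 86^2 = 7396 ≡ 144 (mod 259)
129 = 128 + 1 in binary powers of 2.
So 2^129 ≡ 144 · 2 ≡ 29 (mod 259).
Squaring chain: 29; never reaches −1, so base 2 is a Miller–Rabin witness that 259 is composite.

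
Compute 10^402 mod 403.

66

10^1 ≡ 10 (mod 403)
10^2 ≡ 10^2 = 100 ≡ 100 (mod 403)
10^4 ≡ 100^2 = 10000 ≡ 328 (mod 403)
10^8 ≡ 328^2 = 107584 ≡ 386 (mod 403)
10^16 ≡ 386^2 = 148996 ≡ 289 (mod 403)
10^32 ≡ 289^2 = 83521 ≡ 100 (mod 403)
10^64 ≡ 100^2 = 10000 ≡ 328 (mod 403)
10^128 ≡ 328^2 = 107584 ≡ 386 (mod 403)
10^256 ≡ 386^2 = 148996 ≡ 289 (mod 403)
402 = 256 + 128 + 16 + 2 in binary powers of 2.
So 10^402 ≡ 289 · 386 · 289 · 100 ≡ 66 (mod 403).
Since 66 ≠ 1, base 10 is a Fermat witness: 403 is composite.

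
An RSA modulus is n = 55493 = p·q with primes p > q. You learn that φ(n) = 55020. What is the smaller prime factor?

211

φ(n) = (p−1)(q−1) = n − (p+q) + 1, so p + q = 55493 − 55020 + 1 = 474.
p and q are the roots of t² − 474t + 55493 = 0.
Discriminant: 474² − 4·55493 = 224676 − 221972 = 2704; √2704 = 52.
q = (474 − 52)/2 = 211, p = (474 + 52)/2 = 263.
Check: 211 · 263 = 55493.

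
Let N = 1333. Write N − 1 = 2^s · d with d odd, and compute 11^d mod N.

494

1333 − 1 = 1332 = 2^2 · 333, so d = 333.
11^1 ≡ 11 (mod 1333)
11^2 ≡ 11^2 = 121 ≡ 121 (mod 1333)
11^4 ≡ 121^2 = 14641 ≡ 1311 (mod 1333)
11^8 ≡ 1311^2 = 1718721 ≡ 484 (mod 1333)
11^16 ≡ 484^2 = 234256 ≡ 981 (mod 1333)
11^32 ≡ 981^2 = 962361 ≡ 1268 (mod 1333)
11^64 ≡ 1268^2 = 1607824 ≡ 226 (mod 1333)
11^128 ≡ 226^2 = 51076 ≡ 422 (mod 1333)
11^256 ≡ 422^2 = 178084 ≡ 795 (mod 1333)
333 = 256 + 64 + 8 + 4 + 1 in binary powers of 2.
So 11^333 ≡ 795 · 226 · 484 · 1311 · 11 ≡ 494 (mod 1333).
Squaring chain: 494 → 97; never reaches −1, so base 11 is a Miller–Rabin witness that 1333 is composite.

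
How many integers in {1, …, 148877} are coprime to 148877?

Factor: 148877 = 53^3.
φ(148877) = 53^2·(53−1) = 146068.

146068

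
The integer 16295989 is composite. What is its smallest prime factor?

89

16295989 is odd.
Digit sum 49, not divisible by 3.
Ends in 9: not divisible by 5.
7: 16295989 = 7·2327998 + 3
11: 16295989 = 11·1481453 + 6
13: 16295989 = 13·1253537 + 8
17: 16295989 = 17·958587 + 10
19: 16295989 = 19·857683 + 12
23: 16295989 = 23·708521 + 6
29: 16295989 = 29·561930 + 19
31: 16295989 = 31·525677 + 2
37: 16295989 = 37·440432 + 5
41: 16295989 = 41·397463 + 6
43: 16295989 = 43·378976 + 21
47: 16295989 = 47·346723 + 8
53: 16295989 = 53·307471 + 26
59: 16295989 = 59·276203 + 12
61: 16295989 = 61·267147 + 22
67: 16295989 = 67·243223 + 48
71: 16295989 = 71·229520 + 69
73: 16295989 = 73·223232 + 53
79: 16295989 = 79·206278 + 27
83: 16295989 = 83·196337 + 18
89: 16295989 = 89·183101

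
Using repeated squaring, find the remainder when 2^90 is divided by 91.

2^1 ≡ 2 (mod 91)
2^2 ≡ 2^2 = 4 ≡ 4 (mod 91)
2^4 ≡ 4^2 = 16 ≡ 16 (mod 91)
2^8 ≡ 16^2 = 256 ≡ 74 (mod 91)
2^16 ≡ 74^2 = 5476 ≡ 16 (mod 91)
2^32 ≡ 16^2 = 256 ≡ 74 (mod 91)
2^64 ≡ 74^2 = 5476 ≡ 16 (mod 91)
90 = 64 + 16 + 8 + 2 in binary powers of 2.
So 2^90 ≡ 16 · 16 · 74 · 4 ≡ 64 (mod 91).
Since 64 ≠ 1, base 2 is a Fermat witness: 91 is composite.

64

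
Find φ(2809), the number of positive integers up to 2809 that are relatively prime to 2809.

Factor: 2809 = 53^2.
φ(2809) = 53^1·(53−1) = 2756.

2756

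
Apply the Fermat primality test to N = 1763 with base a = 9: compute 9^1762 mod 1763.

1393

9^1 ≡ 9 (mod 1763)
9^2 ≡ 9^2 = 81 ≡ 81 (mod 1763)
9^4 ≡ 81^2 = 6561 ≡ 1272 (mod 1763)
9^8 ≡ 1272^2 = 1617984 ≡ 1313 (mod 1763)
9^16 ≡ 1313^2 = 1723969 ≡ 1518 (mod 1763)
9^32 ≡ 1518^2 = 2304324 ≡ 83 (mod 1763)
9^64 ≡ 83^2 = 6889 ≡ 1600 (mod 1763)
9^128 ≡ 1600^2 = 2560000 ≡ 124 (mod 1763)
9^256 ≡ 124^2 = 15376 ≡ 1272 (mod 1763)
9^512 ≡ 1272^2 = 1617984 ≡ 1313 (mod 1763)
9^1024 ≡ 1313^2 = 1723969 ≡ 1518 (mod 1763)
1762 = 1024 + 512 + 128 + 64 + 32 + 2 in binary powers of 2.
So 9^1762 ≡ 1518 · 1313 · 124 · 1600 · 83 · 81 ≡ 1393 (mod 1763).
Since 1393 ≠ 1, base 9 is a Fermat witness: 1763 is composite.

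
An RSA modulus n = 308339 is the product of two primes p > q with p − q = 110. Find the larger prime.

Since p = q + 110, we have 308339 = q(q + 110), so q² + 110q − 308339 = 0.
Discriminant: 110² + 4·308339 = 12100 + 1233356 = 1245456; √1245456 = 1116.
q = (−110 + 1116)/2 = 503, and p = q + 110 = 613.
Check: 503 · 613 = 308339.

613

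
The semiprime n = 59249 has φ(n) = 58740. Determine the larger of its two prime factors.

φ(n) = (p−1)(q−1) = n − (p+q) + 1, so p + q = 59249 − 58740 + 1 = 510.
p and q are the roots of t² − 510t + 59249 = 0.
Discriminant: 510² − 4·59249 = 260100 − 236996 = 23104; √23104 = 152.
q = (510 − 152)/2 = 179, p = (510 + 152)/2 = 331.
Check: 179 · 331 = 59249.

331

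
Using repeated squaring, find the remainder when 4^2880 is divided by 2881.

4^1 ≡ 4 (mod 2881)
4^2 ≡ 4^2 = 16 ≡ 16 (mod 2881)
4^4 ≡ 16^2 = 256 ≡ 256 (mod 2881)
4^8 ≡ 256^2 = 65536 ≡ 2154 (mod 2881)
4^16 ≡ 2154^2 = 4639716 ≡ 1306 (mod 2881)
4^32 ≡ 1306^2 = 1705636 ≡ 84 (mod 2881)
4^64 ≡ 84^2 = 7056 ≡ 1294 (mod 2881)
4^128 ≡ 1294^2 = 1674436 ≡ 575 (mod 2881)
4^256 ≡ 575^2 = 330625 ≡ 2191 (mod 2881)
4^512 ≡ 2191^2 = 4800481 ≡ 735 (mod 2881)
4^1024 ≡ 735^2 = 540225 ≡ 1478 (mod 2881)
4^2048 ≡ 1478^2 = 2184484 ≡ 686 (mod 2881)
2880 = 2048 + 512 + 256 + 64 in binary powers of 2.
So 4^2880 ≡ 686 · 735 · 2191 · 1294 ≡ 107 (mod 2881).
Since 107 ≠ 1, base 4 is a Fermat witness: 2881 is composite.

107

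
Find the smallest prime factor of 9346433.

9346433 is odd.
Digit sum 32, not divisible by 3.
Ends in 3: not divisible by 5.
7: 9346433 = 7·1335204 + 5
11: 9346433 = 11·849675 + 8
13: 9346433 = 13·718956 + 5
17: 9346433 = 17·549790 + 3
19: 9346433 = 19·491917 + 10
23: 9346433 = 23·406366 + 15
29: 9346433 = 29·322290 + 23
31: 9346433 = 31·301497 + 26
37: 9346433 = 37·252606 + 11
41: 9346433 = 41·227961 + 32
43: 9346433 = 43·217358 + 39
47: 9346433 = 47·198860 + 13
53: 9346433 = 53·176347 + 42
59: 9346433 = 59·158414 + 7
61: 9346433 = 61·153220 + 13
67: 9346433 = 67·139499

67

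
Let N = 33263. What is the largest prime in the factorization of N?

33263 = 29 · 1147
1147 = 31 · 37
37 is prime.
So 33263 = 29 · 31 · 37; the largest prime factor is 37.

37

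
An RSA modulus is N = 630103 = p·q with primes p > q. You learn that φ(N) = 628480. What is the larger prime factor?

983

φ(n) = (p−1)(q−1) = n − (p+q) + 1, so p + q = 630103 − 628480 + 1 = 1624.
p and q are the roots of t² − 1624t + 630103 = 0.
Discriminant: 1624² − 4·630103 = 2637376 − 2520412 = 116964; √116964 = 342.
q = (1624 − 342)/2 = 641, p = (1624 + 342)/2 = 983.
Check: 641 · 983 = 630103.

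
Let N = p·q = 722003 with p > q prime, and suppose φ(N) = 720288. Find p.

977

φ(n) = (p−1)(q−1) = n − (p+q) + 1, so p + q = 722003 − 720288 + 1 = 1716.
p and q are the roots of t² − 1716t + 722003 = 0.
Discriminant: 1716² − 4·722003 = 2944656 − 2888012 = 56644; √56644 = 238.
q = (1716 − 238)/2 = 739, p = (1716 + 238)/2 = 977.
Check: 739 · 977 = 722003.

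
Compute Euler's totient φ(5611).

Factor: 5611 = 31 · 181.
φ(5611) = (31−1) · (181−1) = 30 · 180 = 5400.

5400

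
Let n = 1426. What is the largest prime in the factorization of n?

1426 = 2 · 713
713 = 23 · 31
31 is prime.
So 1426 = 2 · 23 · 31; the largest prime factor is 31.

31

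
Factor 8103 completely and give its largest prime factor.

73

8103 = 3 · 2701
2701 = 37 · 73
73 is prime.
So 8103 = 3 · 37 · 73; the largest prime factor is 73.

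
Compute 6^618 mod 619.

1

6^1 ≡ 6 (mod 619)
6^2 ≡ 6^2 = 36 ≡ 36 (mod 619)
6^4 ≡ 36^2 = 1296 ≡ 58 (mod 619)
6^8 ≡ 58^2 = 3364 ≡ 269 (mod 619)
6^16 ≡ 269^2 = 72361 ≡ 557 (mod 619)
6^32 ≡ 557^2 = 310249 ≡ 130 (mod 619)
6^64 ≡ 130^2 = 16900 ≡ 187 (mod 619)
6^128 ≡ 187^2 = 34969 ≡ 305 (mod 619)
6^256 ≡ 305^2 = 93025 ≡ 175 (mod 619)
6^512 ≡ 175^2 = 30625 ≡ 294 (mod 619)
618 = 512 + 64 + 32 + 8 + 2 in binary powers of 2.
So 6^618 ≡ 294 · 187 · 130 · 269 · 36 ≡ 1 (mod 619).
Since the result is 1, base 6 gives no evidence that 619 is composite.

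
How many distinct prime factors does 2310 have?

2310 = 2 · 1155
1155 = 3 · 385
385 = 5 · 77
77 = 7 · 11
2310 = 2 · 3 · 5 · 7 · 11, which has 5 distinct prime factors.

5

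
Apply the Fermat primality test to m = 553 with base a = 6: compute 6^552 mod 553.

204

6^1 ≡ 6 (mod 553)
6^2 ≡ 6^2 = 36 ≡ 36 (mod 553)
6^4 ≡ 36^2 = 1296 ≡ 190 (mod 553)
6^8 ≡ 190^2 = 36100 ≡ 155 (mod 553)
6^16 ≡ 155^2 = 24025 ≡ 246 (mod 553)
6^32 ≡ 246^2 = 60516 ≡ 239 (mod 553)
6^64 ≡ 239^2 = 57121 ≡ 162 (mod 553)
6^128 ≡ 162^2 = 26244 ≡ 253 (mod 553)
6^256 ≡ 253^2 = 64009 ≡ 414 (mod 553)
6^512 ≡ 414^2 = 171396 ≡ 519 (mod 553)
552 = 512 + 32 + 8 in binary powers of 2.
So 6^552 ≡ 519 · 239 · 155 ≡ 204 (mod 553).
Since 204 ≠ 1, base 6 is a Fermat witness: 553 is composite.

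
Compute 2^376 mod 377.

94

2^1 ≡ 2 (mod 377)
2^2 ≡ 2^2 = 4 ≡ 4 (mod 377)
2^4 ≡ 4^2 = 16 ≡ 16 (mod 377)
2^8 ≡ 16^2 = 256 ≡ 256 (mod 377)
2^16 ≡ 256^2 = 65536 ≡ 315 (mod 377)
2^32 ≡ 315^2 = 99225 ≡ 74 (mod 377)
2^64 ≡ 74^2 = 5476 ≡ 198 (mod 377)
2^128 ≡ 198^2 = 39204 ≡ 373 (mod 377)
2^256 ≡ 373^2 = 139129 ≡ 16 (mod 377)
376 = 256 + 64 + 32 + 16 + 8 in binary powers of 2.
So 2^376 ≡ 16 · 198 · 74 · 315 · 256 ≡ 94 (mod 377).
Since 94 ≠ 1, base 2 is a Fermat witness: 377 is composite.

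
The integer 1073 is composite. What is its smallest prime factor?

1073 is odd.
Digit sum 11, not divisible by 3.
Ends in 3: not divisible by 5.
7: 1073 = 7·153 + 2
11: 1073 = 11·97 + 6
13: 1073 = 13·82 + 7
17: 1073 = 17·63 + 2
19: 1073 = 19·56 + 9
23: 1073 = 23·46 + 15
29: 1073 = 29·37

29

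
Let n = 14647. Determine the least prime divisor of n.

14647 is odd.
Digit sum 22, not divisible by 3.
Ends in 7: not divisible by 5.
7: 14647 = 7·2092 + 3
11: 14647 = 11·1331 + 6
13: 14647 = 13·1126 + 9
17: 14647 = 17·861 + 10
19: 14647 = 19·770 + 17
23: 14647 = 23·636 + 19
29: 14647 = 29·505 + 2
31: 14647 = 31·472 + 15
37: 14647 = 37·395 + 32
41: 14647 = 41·357 + 10
43: 14647 = 43·340 + 27
47: 14647 = 47·311 + 30
53: 14647 = 53·276 + 19
59: 14647 = 59·248 + 15
61: 14647 = 61·240 + 7
67: 14647 = 67·218 + 41
71: 14647 = 71·206 + 21
73: 14647 = 73·200 + 47
79: 14647 = 79·185 + 32
83: 14647 = 83·176 + 39
89: 14647 = 89·164 + 51
97: 14647 = 97·151

97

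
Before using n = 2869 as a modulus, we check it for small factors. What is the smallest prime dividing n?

19

2869 is odd.
Digit sum 25, not divisible by 3.
Ends in 9: not divisible by 5.
7: 2869 = 7·409 + 6
11: 2869 = 11·260 + 9
13: 2869 = 13·220 + 9
17: 2869 = 17·168 + 13
19: 2869 = 19·151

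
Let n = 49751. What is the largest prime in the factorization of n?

89

49751 = 13 · 3827
3827 = 43 · 89
89 is prime.
So 49751 = 13 · 43 · 89; the largest prime factor is 89.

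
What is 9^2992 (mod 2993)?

575

9^1 ≡ 9 (mod 2993)
9^2 ≡ 9^2 = 81 ≡ 81 (mod 2993)
9^4 ≡ 81^2 = 6561 ≡ 575 (mod 2993)
9^8 ≡ 575^2 = 330625 ≡ 1395 (mod 2993)
9^16 ≡ 1395^2 = 1946025 ≡ 575 (mod 2993)
9^32 ≡ 575^2 = 330625 ≡ 1395 (mod 2993)
9^64 ≡ 1395^2 = 1946025 ≡ 575 (mod 2993)
9^128 ≡ 575^2 = 330625 ≡ 1395 (mod 2993)
9^256 ≡ 1395^2 = 1946025 ≡ 575 (mod 2993)
9^512 ≡ 575^2 = 330625 ≡ 1395 (mod 2993)
9^1024 ≡ 1395^2 = 1946025 ≡ 575 (mod 2993)
9^2048 ≡ 575^2 = 330625 ≡ 1395 (mod 2993)
2992 = 2048 + 512 + 256 + 128 + 32 + 16 in binary powers of 2.
So 9^2992 ≡ 1395 · 1395 · 575 · 1395 · 1395 · 575 ≡ 575 (mod 2993).
Since 575 ≠ 1, base 9 is a Fermat witness: 2993 is composite.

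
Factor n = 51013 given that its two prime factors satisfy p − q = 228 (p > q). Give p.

Since p = q + 228, we have 51013 = q(q + 228), so q² + 228q − 51013 = 0.
Discriminant: 228² + 4·51013 = 51984 + 204052 = 256036; √256036 = 506.
q = (−228 + 506)/2 = 139, and p = q + 228 = 367.
Check: 139 · 367 = 51013.

367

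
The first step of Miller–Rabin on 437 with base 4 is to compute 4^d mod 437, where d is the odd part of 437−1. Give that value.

437 − 1 = 436 = 2^2 · 109, so d = 109.
4^1 ≡ 4 (mod 437)
4^2 ≡ 4^2 = 16 ≡ 16 (mod 437)
4^4 ≡ 16^2 = 256 ≡ 256 (mod 437)
4^8 ≡ 256^2 = 65536 ≡ 423 (mod 437)
4^16 ≡ 423^2 = 178929 ≡ 196 (mod 437)
4^32 ≡ 196^2 = 38416 ≡ 397 (mod 437)
4^64 ≡ 397^2 = 157609 ≡ 289 (mod 437)
109 = 64 + 32 + 8 + 4 + 1 in binary powers of 2.
So 4^109 ≡ 289 · 397 · 423 · 256 · 4 ≡ 213 (mod 437).
Squaring chain: 213 → 358; never reaches −1, so base 4 is a Miller–Rabin witness that 437 is composite.

213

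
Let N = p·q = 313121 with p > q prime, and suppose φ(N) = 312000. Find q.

521

φ(n) = (p−1)(q−1) = n − (p+q) + 1, so p + q = 313121 − 312000 + 1 = 1122.
p and q are the roots of t² − 1122t + 313121 = 0.
Discriminant: 1122² − 4·313121 = 1258884 − 1252484 = 6400; √6400 = 80.
q = (1122 − 80)/2 = 521, p = (1122 + 80)/2 = 601.
Check: 521 · 601 = 313121.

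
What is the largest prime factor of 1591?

43

1591 = 37 · 43
43 is prime.
So 1591 = 37 · 43; the largest prime factor is 43.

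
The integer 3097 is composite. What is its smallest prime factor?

19

3097 is odd.
Digit sum 19, not divisible by 3.
Ends in 7: not divisible by 5.
7: 3097 = 7·442 + 3
11: 3097 = 11·281 + 6
13: 3097 = 13·238 + 3
17: 3097 = 17·182 + 3
19: 3097 = 19·163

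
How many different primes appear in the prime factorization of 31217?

31217 = 19 · 1643
1643 = 31 · 53
31217 = 19 · 31 · 53, which has 3 distinct prime factors.

3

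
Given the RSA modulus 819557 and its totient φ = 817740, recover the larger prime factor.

991

φ(n) = (p−1)(q−1) = n − (p+q) + 1, so p + q = 819557 − 817740 + 1 = 1818.
p and q are the roots of t² − 1818t + 819557 = 0.
Discriminant: 1818² − 4·819557 = 3305124 − 3278228 = 26896; √26896 = 164.
q = (1818 − 164)/2 = 827, p = (1818 + 164)/2 = 991.
Check: 827 · 991 = 819557.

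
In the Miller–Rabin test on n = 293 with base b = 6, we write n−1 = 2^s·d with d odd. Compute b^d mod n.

292

293 − 1 = 292 = 2^2 · 73, so d = 73.
6^1 ≡ 6 (mod 293)
6^2 ≡ 6^2 = 36 ≡ 36 (mod 293)
6^4 ≡ 36^2 = 1296 ≡ 124 (mod 293)
6^8 ≡ 124^2 = 15376 ≡ 140 (mod 293)
6^16 ≡ 140^2 = 19600 ≡ 262 (mod 293)
6^32 ≡ 262^2 = 68644 ≡ 82 (mod 293)
6^64 ≡ 82^2 = 6724 ≡ 278 (mod 293)
73 = 64 + 8 + 1 in binary powers of 2.
So 6^73 ≡ 278 · 140 · 6 ≡ 292 (mod 293).
Since 6^d ≡ 292 (mod 293), base 6 does not prove 293 composite.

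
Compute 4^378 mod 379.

4^1 ≡ 4 (mod 379)
4^2 ≡ 4^2 = 16 ≡ 16 (mod 379)
4^4 ≡ 16^2 = 256 ≡ 256 (mod 379)
4^8 ≡ 256^2 = 65536 ≡ 348 (mod 379)
4^16 ≡ 348^2 = 121104 ≡ 203 (mod 379)
4^32 ≡ 203^2 = 41209 ≡ 277 (mod 379)
4^64 ≡ 277^2 = 76729 ≡ 171 (mod 379)
4^128 ≡ 171^2 = 29241 ≡ 58 (mod 379)
4^256 ≡ 58^2 = 3364 ≡ 332 (mod 379)
378 = 256 + 64 + 32 + 16 + 8 + 2 in binary powers of 2.
So 4^378 ≡ 332 · 171 · 277 · 203 · 348 · 16 ≡ 1 (mod 379).
Since the result is 1, base 4 gives no evidence that 379 is composite.

1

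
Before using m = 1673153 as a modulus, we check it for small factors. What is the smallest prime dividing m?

47

1673153 is odd.
Digit sum 26, not divisible by 3.
Ends in 3: not divisible by 5.
7: 1673153 = 7·239021 + 6
11: 1673153 = 11·152104 + 9
13: 1673153 = 13·128704 + 1
17: 1673153 = 17·98420 + 13
19: 1673153 = 19·88060 + 13
23: 1673153 = 23·72745 + 18
29: 1673153 = 29·57694 + 27
31: 1673153 = 31·53972 + 21
37: 1673153 = 37·45220 + 13
41: 1673153 = 41·40808 + 25
43: 1673153 = 43·38910 + 23
47: 1673153 = 47·35599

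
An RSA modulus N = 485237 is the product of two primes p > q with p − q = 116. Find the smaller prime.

641

Since p = q + 116, we have 485237 = q(q + 116), so q² + 116q − 485237 = 0.
Discriminant: 116² + 4·485237 = 13456 + 1940948 = 1954404; √1954404 = 1398.
q = (−116 + 1398)/2 = 641, and p = q + 116 = 757.
Check: 641 · 757 = 485237.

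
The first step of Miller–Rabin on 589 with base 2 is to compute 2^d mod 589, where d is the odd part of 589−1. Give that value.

589 − 1 = 588 = 2^2 · 147, so d = 147.
2^1 ≡ 2 (mod 589)
2^2 ≡ 2^2 = 4 ≡ 4 (mod 589)
2^4 ≡ 4^2 = 16 ≡ 16 (mod 589)
2^8 ≡ 16^2 = 256 ≡ 256 (mod 589)
2^16 ≡ 256^2 = 65536 ≡ 157 (mod 589)
2^32 ≡ 157^2 = 24649 ≡ 500 (mod 589)
2^64 ≡ 500^2 = 250000 ≡ 264 (mod 589)
2^128 ≡ 264^2 = 69696 ≡ 194 (mod 589)
147 = 128 + 16 + 2 + 1 in binary powers of 2.
So 2^147 ≡ 194 · 157 · 4 · 2 ≡ 407 (mod 589).
Squaring chain: 407 → 140; never reaches −1, so base 2 is a Miller–Rabin witness that 589 is composite.

407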